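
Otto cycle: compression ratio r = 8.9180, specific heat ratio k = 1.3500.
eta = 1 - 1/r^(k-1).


r^(k-1) = 2.1508
eta = 1 - 1/2.1508 = 0.5350 = 53.5050%

53.5050%


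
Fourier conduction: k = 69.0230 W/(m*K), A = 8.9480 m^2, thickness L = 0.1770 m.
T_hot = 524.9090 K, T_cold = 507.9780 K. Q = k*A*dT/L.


dT = 16.9310 K
Q = 69.0230 * 8.9480 * 16.9310 / 0.1770 = 59078.4579 W

59078.4579 W


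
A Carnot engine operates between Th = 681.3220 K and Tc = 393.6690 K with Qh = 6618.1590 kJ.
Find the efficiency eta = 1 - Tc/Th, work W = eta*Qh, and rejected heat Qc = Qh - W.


eta = 1 - 393.6690/681.3220 = 0.4222
W = 0.4222 * 6618.1590 = 2794.1756 kJ
Qc = 6618.1590 - 2794.1756 = 3823.9834 kJ

eta = 42.2198%, W = 2794.1756 kJ, Qc = 3823.9834 kJ


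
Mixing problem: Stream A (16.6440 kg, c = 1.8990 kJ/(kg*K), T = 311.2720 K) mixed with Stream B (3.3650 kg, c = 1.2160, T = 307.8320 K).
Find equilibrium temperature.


num = 11097.9597
den = 35.6988
Tf = 310.8777 K

310.8777 K


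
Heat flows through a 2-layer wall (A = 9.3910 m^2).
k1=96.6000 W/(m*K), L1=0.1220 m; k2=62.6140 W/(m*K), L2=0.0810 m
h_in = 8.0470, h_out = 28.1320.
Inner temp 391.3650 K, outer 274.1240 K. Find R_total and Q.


R_conv_in = 1/(8.0470*9.3910) = 0.0132
R_1 = 0.1220/(96.6000*9.3910) = 0.0001
R_2 = 0.0810/(62.6140*9.3910) = 0.0001
R_conv_out = 1/(28.1320*9.3910) = 0.0038
R_total = 0.0173 K/W
Q = 117.2410 / 0.0173 = 6780.7385 W

R_total = 0.0173 K/W, Q = 6780.7385 W


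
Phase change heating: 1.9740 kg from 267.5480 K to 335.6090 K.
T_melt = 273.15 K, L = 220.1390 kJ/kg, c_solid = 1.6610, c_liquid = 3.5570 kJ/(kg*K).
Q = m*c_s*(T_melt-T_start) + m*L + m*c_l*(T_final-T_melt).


Q1 (sensible, solid) = 1.9740 * 1.6610 * 5.6020 = 18.3679 kJ
Q2 (latent) = 1.9740 * 220.1390 = 434.5544 kJ
Q3 (sensible, liquid) = 1.9740 * 3.5570 * 62.4590 = 438.5570 kJ
Q_total = 891.4793 kJ

891.4793 kJ


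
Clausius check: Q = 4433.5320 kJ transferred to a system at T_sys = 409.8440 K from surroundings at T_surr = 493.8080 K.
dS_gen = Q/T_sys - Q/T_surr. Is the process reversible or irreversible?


dS_sys = 4433.5320/409.8440 = 10.8176 kJ/K
dS_surr = -4433.5320/493.8080 = -8.9783 kJ/K
dS_gen = 10.8176 - 8.9783 = 1.8394 kJ/K (irreversible)

dS_gen = 1.8394 kJ/K, irreversible


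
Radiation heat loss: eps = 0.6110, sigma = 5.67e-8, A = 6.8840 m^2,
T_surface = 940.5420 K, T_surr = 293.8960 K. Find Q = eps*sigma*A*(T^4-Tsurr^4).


T^4 = 7.8255e+11
Tsurr^4 = 7.4606e+09
Q = 0.6110 * 5.67e-8 * 6.8840 * 7.7509e+11 = 184849.2127 W

184849.2127 W


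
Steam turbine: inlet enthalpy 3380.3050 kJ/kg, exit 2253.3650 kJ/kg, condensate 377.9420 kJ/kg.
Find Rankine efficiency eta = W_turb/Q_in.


W = 1126.9400 kJ/kg
Q_in = 3002.3630 kJ/kg
eta = 0.3754 = 37.5351%

eta = 37.5351%


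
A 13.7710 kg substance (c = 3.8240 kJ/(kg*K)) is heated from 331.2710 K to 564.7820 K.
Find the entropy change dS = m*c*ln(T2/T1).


T2/T1 = 1.7049
ln(T2/T1) = 0.5335
dS = 13.7710 * 3.8240 * 0.5335 = 28.0944 kJ/K

28.0944 kJ/K


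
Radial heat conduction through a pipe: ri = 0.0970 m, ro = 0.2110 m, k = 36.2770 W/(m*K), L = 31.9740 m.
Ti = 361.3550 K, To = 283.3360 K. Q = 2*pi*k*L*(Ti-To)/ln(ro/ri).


dT = 78.0190 K
ln(ro/ri) = 0.7771
Q = 2*pi*36.2770*31.9740*78.0190 / 0.7771 = 731653.2769 W

731653.2769 W


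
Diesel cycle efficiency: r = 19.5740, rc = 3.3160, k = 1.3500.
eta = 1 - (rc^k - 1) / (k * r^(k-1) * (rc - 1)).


r^(k-1) = 2.8320
rc^k = 5.0446
eta = 0.5432 = 54.3207%

54.3207%


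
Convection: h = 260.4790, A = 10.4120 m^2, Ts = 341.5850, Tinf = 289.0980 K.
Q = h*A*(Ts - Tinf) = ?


dT = 52.4870 K
Q = 260.4790 * 10.4120 * 52.4870 = 142350.3784 W

142350.3784 W


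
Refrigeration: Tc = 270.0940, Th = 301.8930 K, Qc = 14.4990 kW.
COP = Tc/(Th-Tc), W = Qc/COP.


COP = 270.0940 / 31.7990 = 8.4938
W = 14.4990 / 8.4938 = 1.7070 kW

COP = 8.4938, W = 1.7070 kW


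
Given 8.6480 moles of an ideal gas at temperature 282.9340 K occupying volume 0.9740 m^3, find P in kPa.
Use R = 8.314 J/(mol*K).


P = nRT/V = 8.6480 * 8.314 * 282.9340 / 0.9740
= 20342.8052 / 0.9740 = 20885.8370 Pa = 20.8858 kPa

20.8858 kPa


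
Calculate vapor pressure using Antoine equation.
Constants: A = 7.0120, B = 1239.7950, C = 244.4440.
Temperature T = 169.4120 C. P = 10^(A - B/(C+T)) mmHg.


C+T = 413.8560
B/(C+T) = 2.9957
log10(P) = 7.0120 - 2.9957 = 4.0163
P = 10^4.0163 = 10382.0735 mmHg

10382.0735 mmHg


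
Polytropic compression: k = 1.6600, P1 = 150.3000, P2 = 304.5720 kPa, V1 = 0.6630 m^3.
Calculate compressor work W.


(k-1)/k = 0.3976
(P2/P1)^exp = 1.3242
W = 2.5152 * 150.3000 * 0.6630 * (1.3242 - 1) = 81.2547 kJ

81.2547 kJ


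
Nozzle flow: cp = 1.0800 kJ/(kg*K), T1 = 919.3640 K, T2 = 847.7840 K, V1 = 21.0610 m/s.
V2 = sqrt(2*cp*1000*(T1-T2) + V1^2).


dT = 71.5800 K
2*cp*1000*dT = 154612.8000
V1^2 = 443.5657
V2 = sqrt(155056.3657) = 393.7720 m/s

393.7720 m/s


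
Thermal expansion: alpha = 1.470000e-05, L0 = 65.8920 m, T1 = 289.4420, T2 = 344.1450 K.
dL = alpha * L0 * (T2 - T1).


dT = 54.7030 K
dL = 1.470000e-05 * 65.8920 * 54.7030 = 0.052986 m
L_final = 65.944986 m

dL = 0.052986 m


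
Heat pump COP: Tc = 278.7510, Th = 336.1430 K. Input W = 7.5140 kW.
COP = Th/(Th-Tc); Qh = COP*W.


COP = 336.1430 / 57.3920 = 5.8570
Qh = 5.8570 * 7.5140 = 44.0092 kW

COP = 5.8570, Qh = 44.0092 kW


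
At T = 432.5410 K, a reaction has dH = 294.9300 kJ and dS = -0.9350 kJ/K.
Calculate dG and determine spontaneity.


T*dS = 432.5410 * -0.9350 = -404.4258 kJ
dG = 294.9300 + 404.4258 = 699.3558 kJ (non-spontaneous)

dG = 699.3558 kJ, non-spontaneous


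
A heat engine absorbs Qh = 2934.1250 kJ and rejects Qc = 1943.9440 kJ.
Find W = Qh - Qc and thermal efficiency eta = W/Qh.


W = 2934.1250 - 1943.9440 = 990.1810 kJ
eta = 990.1810 / 2934.1250 = 0.3375 = 33.7471%

W = 990.1810 kJ, eta = 33.7471%


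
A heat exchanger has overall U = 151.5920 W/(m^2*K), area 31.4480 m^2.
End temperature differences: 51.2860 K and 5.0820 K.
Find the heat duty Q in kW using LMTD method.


LMTD = 19.9869 K
Q = 151.5920 * 31.4480 * 19.9869 = 95282.9046 W = 95.2829 kW

95.2829 kW


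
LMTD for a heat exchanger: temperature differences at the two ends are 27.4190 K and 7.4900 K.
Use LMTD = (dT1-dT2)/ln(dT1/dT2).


dT1/dT2 = 3.6607
ln(dT1/dT2) = 1.2977
LMTD = 19.9290 / 1.2977 = 15.3576 K

15.3576 K


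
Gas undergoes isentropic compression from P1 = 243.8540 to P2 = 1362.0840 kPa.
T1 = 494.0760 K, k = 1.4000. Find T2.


(k-1)/k = 0.2857
(P2/P1)^exp = 1.6347
T2 = 494.0760 * 1.6347 = 807.6877 K

807.6877 K


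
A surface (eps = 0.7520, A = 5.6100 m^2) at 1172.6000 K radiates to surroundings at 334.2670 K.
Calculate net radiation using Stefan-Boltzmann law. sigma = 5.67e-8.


T^4 = 1.8906e+12
Tsurr^4 = 1.2485e+10
Q = 0.7520 * 5.67e-8 * 5.6100 * 1.8781e+12 = 449247.7843 W

449247.7843 W


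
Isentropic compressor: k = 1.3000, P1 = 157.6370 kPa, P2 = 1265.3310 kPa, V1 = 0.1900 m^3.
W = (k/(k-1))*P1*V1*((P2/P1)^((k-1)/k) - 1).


(k-1)/k = 0.2308
(P2/P1)^exp = 1.6171
W = 4.3333 * 157.6370 * 0.1900 * (1.6171 - 1) = 80.0942 kJ

80.0942 kJ


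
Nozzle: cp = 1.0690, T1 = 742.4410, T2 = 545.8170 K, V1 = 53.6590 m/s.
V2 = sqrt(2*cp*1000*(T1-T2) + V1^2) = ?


dT = 196.6240 K
2*cp*1000*dT = 420382.1120
V1^2 = 2879.2883
V2 = sqrt(423261.4003) = 650.5854 m/s

650.5854 m/s


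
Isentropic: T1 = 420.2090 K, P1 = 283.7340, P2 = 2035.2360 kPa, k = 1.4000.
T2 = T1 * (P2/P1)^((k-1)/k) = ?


(k-1)/k = 0.2857
(P2/P1)^exp = 1.7558
T2 = 420.2090 * 1.7558 = 737.8227 K

737.8227 K


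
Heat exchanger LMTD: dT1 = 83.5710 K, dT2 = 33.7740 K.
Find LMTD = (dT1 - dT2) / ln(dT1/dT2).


dT1/dT2 = 2.4744
ln(dT1/dT2) = 0.9060
LMTD = 49.7970 / 0.9060 = 54.9633 K

54.9633 K


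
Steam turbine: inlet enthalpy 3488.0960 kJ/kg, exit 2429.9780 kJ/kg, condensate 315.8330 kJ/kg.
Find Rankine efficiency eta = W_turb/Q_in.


W = 1058.1180 kJ/kg
Q_in = 3172.2630 kJ/kg
eta = 0.3336 = 33.3553%

eta = 33.3553%


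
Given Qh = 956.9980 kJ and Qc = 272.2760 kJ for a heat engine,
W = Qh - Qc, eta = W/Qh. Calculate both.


W = 956.9980 - 272.2760 = 684.7220 kJ
eta = 684.7220 / 956.9980 = 0.7155 = 71.5489%

W = 684.7220 kJ, eta = 71.5489%


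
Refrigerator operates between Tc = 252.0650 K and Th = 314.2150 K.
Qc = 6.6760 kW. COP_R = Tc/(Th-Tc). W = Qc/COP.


COP = 252.0650 / 62.1500 = 4.0558
W = 6.6760 / 4.0558 = 1.6461 kW

COP = 4.0558, W = 1.6461 kW


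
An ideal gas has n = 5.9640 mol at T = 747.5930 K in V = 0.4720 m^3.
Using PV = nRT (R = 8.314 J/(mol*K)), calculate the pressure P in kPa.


P = nRT/V = 5.9640 * 8.314 * 747.5930 / 0.4720
= 37069.1716 / 0.4720 = 78536.3806 Pa = 78.5364 kPa

78.5364 kPa


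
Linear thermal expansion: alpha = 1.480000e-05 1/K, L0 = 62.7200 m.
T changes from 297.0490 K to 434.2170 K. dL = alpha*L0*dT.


dT = 137.1680 K
dL = 1.480000e-05 * 62.7200 * 137.1680 = 0.127327 m
L_final = 62.847327 m

dL = 0.127327 m


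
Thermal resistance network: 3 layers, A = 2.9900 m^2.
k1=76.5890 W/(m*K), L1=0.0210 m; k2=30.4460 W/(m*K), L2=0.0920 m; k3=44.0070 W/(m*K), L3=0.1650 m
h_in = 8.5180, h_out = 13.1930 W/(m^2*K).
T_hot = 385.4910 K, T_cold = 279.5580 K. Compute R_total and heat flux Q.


R_conv_in = 1/(8.5180*2.9900) = 0.0393
R_1 = 0.0210/(76.5890*2.9900) = 9.1703e-05
R_2 = 0.0920/(30.4460*2.9900) = 0.0010
R_3 = 0.1650/(44.0070*2.9900) = 0.0013
R_conv_out = 1/(13.1930*2.9900) = 0.0254
R_total = 0.0670 K/W
Q = 105.9330 / 0.0670 = 1581.7879 W

R_total = 0.0670 K/W, Q = 1581.7879 W


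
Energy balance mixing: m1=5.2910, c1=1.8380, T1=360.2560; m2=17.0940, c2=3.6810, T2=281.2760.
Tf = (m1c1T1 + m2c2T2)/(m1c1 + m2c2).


num = 21202.1721
den = 72.6479
Tf = 291.8485 K

291.8485 K


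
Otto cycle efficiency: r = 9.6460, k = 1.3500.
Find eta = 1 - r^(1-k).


r^(k-1) = 2.2107
eta = 1 - 1/2.2107 = 0.5476 = 54.7646%

54.7646%


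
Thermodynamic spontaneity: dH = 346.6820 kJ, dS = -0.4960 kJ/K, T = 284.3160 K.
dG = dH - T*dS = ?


T*dS = 284.3160 * -0.4960 = -141.0207 kJ
dG = 346.6820 + 141.0207 = 487.7027 kJ (non-spontaneous)

dG = 487.7027 kJ, non-spontaneous


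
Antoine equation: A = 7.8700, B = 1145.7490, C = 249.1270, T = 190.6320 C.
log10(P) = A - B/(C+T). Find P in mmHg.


C+T = 439.7590
B/(C+T) = 2.6054
log10(P) = 7.8700 - 2.6054 = 5.2646
P = 10^5.2646 = 183906.8688 mmHg

183906.8688 mmHg


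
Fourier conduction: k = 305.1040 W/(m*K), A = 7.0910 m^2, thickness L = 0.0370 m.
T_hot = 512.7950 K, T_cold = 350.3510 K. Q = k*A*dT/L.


dT = 162.4440 K
Q = 305.1040 * 7.0910 * 162.4440 / 0.0370 = 9498550.5357 W

9498550.5357 W


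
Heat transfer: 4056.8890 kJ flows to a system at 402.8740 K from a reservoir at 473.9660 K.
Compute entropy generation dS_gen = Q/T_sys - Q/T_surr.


dS_sys = 4056.8890/402.8740 = 10.0699 kJ/K
dS_surr = -4056.8890/473.9660 = -8.5595 kJ/K
dS_gen = 10.0699 - 8.5595 = 1.5104 kJ/K (irreversible)

dS_gen = 1.5104 kJ/K, irreversible


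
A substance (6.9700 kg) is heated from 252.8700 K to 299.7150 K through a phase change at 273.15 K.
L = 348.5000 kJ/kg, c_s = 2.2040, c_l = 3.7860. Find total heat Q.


Q1 (sensible, solid) = 6.9700 * 2.2040 * 20.2800 = 311.5389 kJ
Q2 (latent) = 6.9700 * 348.5000 = 2429.0450 kJ
Q3 (sensible, liquid) = 6.9700 * 3.7860 * 26.5650 = 701.0084 kJ
Q_total = 3441.5923 kJ

3441.5923 kJ


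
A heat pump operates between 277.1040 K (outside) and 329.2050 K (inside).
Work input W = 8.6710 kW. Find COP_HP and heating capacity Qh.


COP = 329.2050 / 52.1010 = 6.3186
Qh = 6.3186 * 8.6710 = 54.7885 kW

COP = 6.3186, Qh = 54.7885 kW


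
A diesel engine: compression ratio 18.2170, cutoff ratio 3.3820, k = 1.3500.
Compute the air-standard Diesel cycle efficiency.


r^(k-1) = 2.7616
rc^k = 5.1807
eta = 0.5292 = 52.9238%

52.9238%


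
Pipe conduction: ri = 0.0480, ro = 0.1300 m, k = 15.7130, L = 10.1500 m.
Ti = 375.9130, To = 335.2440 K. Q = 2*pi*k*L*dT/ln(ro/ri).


dT = 40.6690 K
ln(ro/ri) = 0.9963
Q = 2*pi*15.7130*10.1500*40.6690 / 0.9963 = 40903.8143 W

40903.8143 W


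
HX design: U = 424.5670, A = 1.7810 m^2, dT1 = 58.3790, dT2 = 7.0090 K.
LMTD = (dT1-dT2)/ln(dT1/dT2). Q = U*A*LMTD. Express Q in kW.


LMTD = 24.2339 K
Q = 424.5670 * 1.7810 * 24.2339 = 18324.5274 W = 18.3245 kW

18.3245 kW


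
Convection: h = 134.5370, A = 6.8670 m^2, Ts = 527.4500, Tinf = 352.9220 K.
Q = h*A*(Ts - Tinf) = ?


dT = 174.5280 K
Q = 134.5370 * 6.8670 * 174.5280 = 161240.4118 W

161240.4118 W


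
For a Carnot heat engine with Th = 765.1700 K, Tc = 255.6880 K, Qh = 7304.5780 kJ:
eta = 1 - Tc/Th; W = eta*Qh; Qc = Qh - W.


eta = 1 - 255.6880/765.1700 = 0.6658
W = 0.6658 * 7304.5780 = 4863.6917 kJ
Qc = 7304.5780 - 4863.6917 = 2440.8863 kJ

eta = 66.5842%, W = 4863.6917 kJ, Qc = 2440.8863 kJ


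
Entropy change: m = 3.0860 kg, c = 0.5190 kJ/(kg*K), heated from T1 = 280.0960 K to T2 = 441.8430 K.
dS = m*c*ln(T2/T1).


T2/T1 = 1.5775
ln(T2/T1) = 0.4558
dS = 3.0860 * 0.5190 * 0.4558 = 0.7301 kJ/K

0.7301 kJ/K


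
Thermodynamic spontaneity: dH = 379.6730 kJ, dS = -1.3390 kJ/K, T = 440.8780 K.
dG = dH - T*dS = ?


T*dS = 440.8780 * -1.3390 = -590.3356 kJ
dG = 379.6730 + 590.3356 = 970.0086 kJ (non-spontaneous)

dG = 970.0086 kJ, non-spontaneous


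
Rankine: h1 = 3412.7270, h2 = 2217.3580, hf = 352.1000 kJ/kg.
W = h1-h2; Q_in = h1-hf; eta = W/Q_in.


W = 1195.3690 kJ/kg
Q_in = 3060.6270 kJ/kg
eta = 0.3906 = 39.0563%

eta = 39.0563%


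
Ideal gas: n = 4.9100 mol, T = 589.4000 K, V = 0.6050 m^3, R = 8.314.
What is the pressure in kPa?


P = nRT/V = 4.9100 * 8.314 * 589.4000 / 0.6050
= 24060.3336 / 0.6050 = 39769.1464 Pa = 39.7691 kPa

39.7691 kPa


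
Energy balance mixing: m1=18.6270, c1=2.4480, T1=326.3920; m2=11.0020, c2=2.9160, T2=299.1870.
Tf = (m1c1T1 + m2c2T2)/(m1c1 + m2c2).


num = 24481.5819
den = 77.6807
Tf = 315.1564 K

315.1564 K


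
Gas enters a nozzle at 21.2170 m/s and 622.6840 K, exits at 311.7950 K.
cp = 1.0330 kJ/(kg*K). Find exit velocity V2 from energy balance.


dT = 310.8890 K
2*cp*1000*dT = 642296.6740
V1^2 = 450.1611
V2 = sqrt(642746.8351) = 801.7149 m/s

801.7149 m/s


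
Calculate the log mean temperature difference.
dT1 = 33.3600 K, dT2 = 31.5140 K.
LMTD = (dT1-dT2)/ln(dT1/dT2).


dT1/dT2 = 1.0586
ln(dT1/dT2) = 0.0569
LMTD = 1.8460 / 0.0569 = 32.4282 K

32.4282 K


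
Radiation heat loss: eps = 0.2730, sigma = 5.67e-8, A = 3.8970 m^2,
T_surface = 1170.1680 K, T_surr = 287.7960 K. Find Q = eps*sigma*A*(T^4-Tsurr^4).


T^4 = 1.8750e+12
Tsurr^4 = 6.8602e+09
Q = 0.2730 * 5.67e-8 * 3.8970 * 1.8681e+12 = 112687.8372 W

112687.8372 W


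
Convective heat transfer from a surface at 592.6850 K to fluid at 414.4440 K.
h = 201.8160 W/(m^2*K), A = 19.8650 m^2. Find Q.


dT = 178.2410 K
Q = 201.8160 * 19.8650 * 178.2410 = 714581.5086 W

714581.5086 W


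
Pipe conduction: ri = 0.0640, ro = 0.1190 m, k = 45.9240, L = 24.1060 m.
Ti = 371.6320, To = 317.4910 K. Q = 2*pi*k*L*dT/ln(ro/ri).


dT = 54.1410 K
ln(ro/ri) = 0.6202
Q = 2*pi*45.9240*24.1060*54.1410 / 0.6202 = 607170.8932 W

607170.8932 W


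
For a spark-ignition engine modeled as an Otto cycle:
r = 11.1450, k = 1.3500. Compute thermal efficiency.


r^(k-1) = 2.3253
eta = 1 - 1/2.3253 = 0.5699 = 56.9947%

56.9947%


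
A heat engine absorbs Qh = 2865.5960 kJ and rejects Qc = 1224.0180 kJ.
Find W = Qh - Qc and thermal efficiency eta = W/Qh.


W = 2865.5960 - 1224.0180 = 1641.5780 kJ
eta = 1641.5780 / 2865.5960 = 0.5729 = 57.2857%

W = 1641.5780 kJ, eta = 57.2857%


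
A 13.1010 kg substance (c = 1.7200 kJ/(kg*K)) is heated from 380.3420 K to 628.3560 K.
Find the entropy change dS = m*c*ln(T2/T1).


T2/T1 = 1.6521
ln(T2/T1) = 0.5020
dS = 13.1010 * 1.7200 * 0.5020 = 11.3127 kJ/K

11.3127 kJ/K


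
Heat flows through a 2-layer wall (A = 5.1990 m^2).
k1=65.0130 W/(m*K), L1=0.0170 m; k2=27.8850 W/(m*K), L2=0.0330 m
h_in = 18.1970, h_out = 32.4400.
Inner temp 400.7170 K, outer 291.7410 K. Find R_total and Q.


R_conv_in = 1/(18.1970*5.1990) = 0.0106
R_1 = 0.0170/(65.0130*5.1990) = 5.0295e-05
R_2 = 0.0330/(27.8850*5.1990) = 0.0002
R_conv_out = 1/(32.4400*5.1990) = 0.0059
R_total = 0.0168 K/W
Q = 108.9760 / 0.0168 = 6495.4440 W

R_total = 0.0168 K/W, Q = 6495.4440 W


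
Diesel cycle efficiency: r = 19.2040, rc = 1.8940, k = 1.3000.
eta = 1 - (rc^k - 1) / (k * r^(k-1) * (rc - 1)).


r^(k-1) = 2.4267
rc^k = 2.2940
eta = 0.5412 = 54.1186%

54.1186%


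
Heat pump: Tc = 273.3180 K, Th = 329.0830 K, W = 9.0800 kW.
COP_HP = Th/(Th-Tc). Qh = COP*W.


COP = 329.0830 / 55.7650 = 5.9012
Qh = 5.9012 * 9.0800 = 53.5833 kW

COP = 5.9012, Qh = 53.5833 kW


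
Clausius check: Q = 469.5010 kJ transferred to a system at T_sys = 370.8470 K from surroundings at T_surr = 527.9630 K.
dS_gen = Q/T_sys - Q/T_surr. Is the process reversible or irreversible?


dS_sys = 469.5010/370.8470 = 1.2660 kJ/K
dS_surr = -469.5010/527.9630 = -0.8893 kJ/K
dS_gen = 1.2660 - 0.8893 = 0.3768 kJ/K (irreversible)

dS_gen = 0.3768 kJ/K, irreversible


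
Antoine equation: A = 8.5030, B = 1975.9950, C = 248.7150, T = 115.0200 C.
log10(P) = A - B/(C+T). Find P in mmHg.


C+T = 363.7350
B/(C+T) = 5.4325
log10(P) = 8.5030 - 5.4325 = 3.0705
P = 10^3.0705 = 1176.2166 mmHg

1176.2166 mmHg


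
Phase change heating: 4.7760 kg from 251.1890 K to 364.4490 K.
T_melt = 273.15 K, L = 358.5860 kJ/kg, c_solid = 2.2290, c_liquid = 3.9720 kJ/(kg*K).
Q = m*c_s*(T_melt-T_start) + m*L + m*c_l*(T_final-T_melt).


Q1 (sensible, solid) = 4.7760 * 2.2290 * 21.9610 = 233.7903 kJ
Q2 (latent) = 4.7760 * 358.5860 = 1712.6067 kJ
Q3 (sensible, liquid) = 4.7760 * 3.9720 * 91.2990 = 1731.9669 kJ
Q_total = 3678.3639 kJ

3678.3639 kJ


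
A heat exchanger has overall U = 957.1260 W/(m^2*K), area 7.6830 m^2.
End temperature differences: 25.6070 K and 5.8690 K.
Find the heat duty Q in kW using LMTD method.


LMTD = 13.3982 K
Q = 957.1260 * 7.6830 * 13.3982 = 98525.0895 W = 98.5251 kW

98.5251 kW


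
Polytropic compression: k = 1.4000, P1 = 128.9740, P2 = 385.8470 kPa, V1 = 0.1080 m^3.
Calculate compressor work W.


(k-1)/k = 0.2857
(P2/P1)^exp = 1.3677
W = 3.5000 * 128.9740 * 0.1080 * (1.3677 - 1) = 17.9238 kJ

17.9238 kJ


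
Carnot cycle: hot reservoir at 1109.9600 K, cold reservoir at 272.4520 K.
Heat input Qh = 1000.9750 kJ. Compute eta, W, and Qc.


eta = 1 - 272.4520/1109.9600 = 0.7545
W = 0.7545 * 1000.9750 = 755.2746 kJ
Qc = 1000.9750 - 755.2746 = 245.7004 kJ

eta = 75.4539%, W = 755.2746 kJ, Qc = 245.7004 kJ


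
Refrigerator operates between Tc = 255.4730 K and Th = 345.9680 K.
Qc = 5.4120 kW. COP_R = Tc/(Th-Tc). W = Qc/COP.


COP = 255.4730 / 90.4950 = 2.8231
W = 5.4120 / 2.8231 = 1.9171 kW

COP = 2.8231, W = 1.9171 kW


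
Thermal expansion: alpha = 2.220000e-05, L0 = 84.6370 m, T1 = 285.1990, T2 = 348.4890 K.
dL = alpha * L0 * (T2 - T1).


dT = 63.2900 K
dL = 2.220000e-05 * 84.6370 * 63.2900 = 0.118918 m
L_final = 84.755918 m

dL = 0.118918 m


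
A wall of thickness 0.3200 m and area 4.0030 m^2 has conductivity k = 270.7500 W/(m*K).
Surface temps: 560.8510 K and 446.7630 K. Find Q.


dT = 114.0880 K
Q = 270.7500 * 4.0030 * 114.0880 / 0.3200 = 386406.1624 W

386406.1624 W


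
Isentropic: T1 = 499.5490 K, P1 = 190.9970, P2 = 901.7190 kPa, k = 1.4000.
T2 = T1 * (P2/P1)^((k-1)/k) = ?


(k-1)/k = 0.2857
(P2/P1)^exp = 1.5581
T2 = 499.5490 * 1.5581 = 778.3273 K

778.3273 K


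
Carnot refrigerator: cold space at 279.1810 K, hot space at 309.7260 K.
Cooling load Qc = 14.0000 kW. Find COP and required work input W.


COP = 279.1810 / 30.5450 = 9.1400
W = 14.0000 / 9.1400 = 1.5317 kW

COP = 9.1400, W = 1.5317 kW


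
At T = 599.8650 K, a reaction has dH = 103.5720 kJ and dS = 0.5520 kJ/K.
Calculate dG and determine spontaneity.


T*dS = 599.8650 * 0.5520 = 331.1255 kJ
dG = 103.5720 - 331.1255 = -227.5535 kJ (spontaneous)

dG = -227.5535 kJ, spontaneous


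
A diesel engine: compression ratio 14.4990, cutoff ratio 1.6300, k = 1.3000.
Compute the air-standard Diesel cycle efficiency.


r^(k-1) = 2.2305
rc^k = 1.8873
eta = 0.5143 = 51.4274%

51.4274%


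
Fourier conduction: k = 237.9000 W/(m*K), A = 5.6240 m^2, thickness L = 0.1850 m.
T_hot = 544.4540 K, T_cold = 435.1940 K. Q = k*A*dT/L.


dT = 109.2600 K
Q = 237.9000 * 5.6240 * 109.2600 / 0.1850 = 790185.8016 W

790185.8016 W


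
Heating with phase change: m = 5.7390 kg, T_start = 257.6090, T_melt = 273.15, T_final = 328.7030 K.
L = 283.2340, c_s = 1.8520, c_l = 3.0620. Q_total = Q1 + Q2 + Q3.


Q1 (sensible, solid) = 5.7390 * 1.8520 * 15.5410 = 165.1795 kJ
Q2 (latent) = 5.7390 * 283.2340 = 1625.4799 kJ
Q3 (sensible, liquid) = 5.7390 * 3.0620 * 55.5530 = 976.2228 kJ
Q_total = 2766.8822 kJ

2766.8822 kJ


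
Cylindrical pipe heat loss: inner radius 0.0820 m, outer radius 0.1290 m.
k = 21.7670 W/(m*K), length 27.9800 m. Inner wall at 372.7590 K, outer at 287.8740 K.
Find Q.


dT = 84.8850 K
ln(ro/ri) = 0.4531
Q = 2*pi*21.7670*27.9800*84.8850 / 0.4531 = 716918.1997 W

716918.1997 W


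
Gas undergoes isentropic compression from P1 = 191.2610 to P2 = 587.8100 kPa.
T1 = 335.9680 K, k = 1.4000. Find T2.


(k-1)/k = 0.2857
(P2/P1)^exp = 1.3782
T2 = 335.9680 * 1.3782 = 463.0365 K

463.0365 K


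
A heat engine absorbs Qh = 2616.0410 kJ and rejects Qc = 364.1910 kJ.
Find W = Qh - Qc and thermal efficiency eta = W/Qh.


W = 2616.0410 - 364.1910 = 2251.8500 kJ
eta = 2251.8500 / 2616.0410 = 0.8608 = 86.0785%

W = 2251.8500 kJ, eta = 86.0785%


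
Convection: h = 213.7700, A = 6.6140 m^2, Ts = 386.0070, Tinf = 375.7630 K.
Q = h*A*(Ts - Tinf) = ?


dT = 10.2440 K
Q = 213.7700 * 6.6140 * 10.2440 = 14483.7332 W

14483.7332 W


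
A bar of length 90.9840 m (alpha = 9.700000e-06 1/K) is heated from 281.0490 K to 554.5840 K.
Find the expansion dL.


dT = 273.5350 K
dL = 9.700000e-06 * 90.9840 * 273.5350 = 0.241407 m
L_final = 91.225407 m

dL = 0.241407 m


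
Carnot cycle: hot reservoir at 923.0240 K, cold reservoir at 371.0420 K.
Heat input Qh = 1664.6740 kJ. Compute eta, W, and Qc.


eta = 1 - 371.0420/923.0240 = 0.5980
W = 0.5980 * 1664.6740 = 995.4997 kJ
Qc = 1664.6740 - 995.4997 = 669.1743 kJ

eta = 59.8015%, W = 995.4997 kJ, Qc = 669.1743 kJ


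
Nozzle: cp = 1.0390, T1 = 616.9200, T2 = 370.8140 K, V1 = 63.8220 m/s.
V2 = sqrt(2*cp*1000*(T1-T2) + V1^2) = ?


dT = 246.1060 K
2*cp*1000*dT = 511408.2680
V1^2 = 4073.2477
V2 = sqrt(515481.5157) = 717.9704 m/s

717.9704 m/s


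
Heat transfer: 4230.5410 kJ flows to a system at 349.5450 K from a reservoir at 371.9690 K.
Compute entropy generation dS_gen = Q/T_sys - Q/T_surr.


dS_sys = 4230.5410/349.5450 = 12.1030 kJ/K
dS_surr = -4230.5410/371.9690 = -11.3734 kJ/K
dS_gen = 12.1030 - 11.3734 = 0.7296 kJ/K (irreversible)

dS_gen = 0.7296 kJ/K, irreversible


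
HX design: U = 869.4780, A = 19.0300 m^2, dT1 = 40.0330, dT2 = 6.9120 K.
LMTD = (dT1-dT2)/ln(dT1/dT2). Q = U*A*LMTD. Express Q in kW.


LMTD = 18.8568 K
Q = 869.4780 * 19.0300 * 18.8568 = 312008.3746 W = 312.0084 kW

312.0084 kW


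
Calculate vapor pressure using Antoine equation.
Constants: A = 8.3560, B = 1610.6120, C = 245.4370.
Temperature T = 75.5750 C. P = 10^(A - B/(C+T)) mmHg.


C+T = 321.0120
B/(C+T) = 5.0173
log10(P) = 8.3560 - 5.0173 = 3.3387
P = 10^3.3387 = 2181.2462 mmHg

2181.2462 mmHg


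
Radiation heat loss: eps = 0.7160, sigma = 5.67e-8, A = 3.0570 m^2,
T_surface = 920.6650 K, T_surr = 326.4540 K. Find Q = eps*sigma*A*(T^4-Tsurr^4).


T^4 = 7.1847e+11
Tsurr^4 = 1.1358e+10
Q = 0.7160 * 5.67e-8 * 3.0570 * 7.0711e+11 = 87756.2004 W

87756.2004 W


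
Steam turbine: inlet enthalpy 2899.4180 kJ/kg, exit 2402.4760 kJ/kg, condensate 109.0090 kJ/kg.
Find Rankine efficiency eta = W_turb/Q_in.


W = 496.9420 kJ/kg
Q_in = 2790.4090 kJ/kg
eta = 0.1781 = 17.8089%

eta = 17.8089%


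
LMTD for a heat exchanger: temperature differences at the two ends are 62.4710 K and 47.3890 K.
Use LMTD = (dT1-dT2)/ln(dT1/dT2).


dT1/dT2 = 1.3183
ln(dT1/dT2) = 0.2763
LMTD = 15.0820 / 0.2763 = 54.5832 K

54.5832 K


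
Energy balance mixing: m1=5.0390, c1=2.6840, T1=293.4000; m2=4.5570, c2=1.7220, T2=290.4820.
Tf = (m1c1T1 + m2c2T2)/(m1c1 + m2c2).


num = 6247.5969
den = 21.3718
Tf = 292.3286 K

292.3286 K


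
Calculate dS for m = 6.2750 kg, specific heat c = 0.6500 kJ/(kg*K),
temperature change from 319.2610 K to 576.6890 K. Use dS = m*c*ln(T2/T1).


T2/T1 = 1.8063
ln(T2/T1) = 0.5913
dS = 6.2750 * 0.6500 * 0.5913 = 2.4117 kJ/K

2.4117 kJ/K


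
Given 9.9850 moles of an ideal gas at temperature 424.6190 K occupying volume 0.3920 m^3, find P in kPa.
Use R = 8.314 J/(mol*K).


P = nRT/V = 9.9850 * 8.314 * 424.6190 / 0.3920
= 35249.8694 / 0.3920 = 89923.1363 Pa = 89.9231 kPa

89.9231 kPa


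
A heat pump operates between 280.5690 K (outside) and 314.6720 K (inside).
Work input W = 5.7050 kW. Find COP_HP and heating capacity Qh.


COP = 314.6720 / 34.1030 = 9.2271
Qh = 9.2271 * 5.7050 = 52.6406 kW

COP = 9.2271, Qh = 52.6406 kW


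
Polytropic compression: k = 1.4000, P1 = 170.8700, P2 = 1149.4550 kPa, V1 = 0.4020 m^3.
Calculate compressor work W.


(k-1)/k = 0.2857
(P2/P1)^exp = 1.7239
W = 3.5000 * 170.8700 * 0.4020 * (1.7239 - 1) = 174.0450 kJ

174.0450 kJ


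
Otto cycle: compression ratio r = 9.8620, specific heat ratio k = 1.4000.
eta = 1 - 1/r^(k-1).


r^(k-1) = 2.4980
eta = 1 - 1/2.4980 = 0.5997 = 59.9674%

59.9674%


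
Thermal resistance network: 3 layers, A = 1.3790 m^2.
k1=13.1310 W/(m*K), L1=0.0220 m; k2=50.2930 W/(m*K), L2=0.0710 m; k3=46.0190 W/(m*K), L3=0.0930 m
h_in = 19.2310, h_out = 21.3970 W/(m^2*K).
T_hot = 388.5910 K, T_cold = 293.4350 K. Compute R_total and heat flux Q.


R_conv_in = 1/(19.2310*1.3790) = 0.0377
R_1 = 0.0220/(13.1310*1.3790) = 0.0012
R_2 = 0.0710/(50.2930*1.3790) = 0.0010
R_3 = 0.0930/(46.0190*1.3790) = 0.0015
R_conv_out = 1/(21.3970*1.3790) = 0.0339
R_total = 0.0753 K/W
Q = 95.1560 / 0.0753 = 1263.6401 W

R_total = 0.0753 K/W, Q = 1263.6401 W


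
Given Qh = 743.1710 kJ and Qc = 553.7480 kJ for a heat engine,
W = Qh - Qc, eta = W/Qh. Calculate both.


W = 743.1710 - 553.7480 = 189.4230 kJ
eta = 189.4230 / 743.1710 = 0.2549 = 25.4885%

W = 189.4230 kJ, eta = 25.4885%


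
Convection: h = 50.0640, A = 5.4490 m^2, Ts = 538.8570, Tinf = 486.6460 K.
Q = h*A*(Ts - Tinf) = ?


dT = 52.2110 K
Q = 50.0640 * 5.4490 * 52.2110 = 14243.0948 W

14243.0948 W


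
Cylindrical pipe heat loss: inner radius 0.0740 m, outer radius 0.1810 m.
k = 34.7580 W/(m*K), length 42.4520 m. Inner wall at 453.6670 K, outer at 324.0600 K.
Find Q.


dT = 129.6070 K
ln(ro/ri) = 0.8944
Q = 2*pi*34.7580*42.4520*129.6070 / 0.8944 = 1343426.6600 W

1343426.6600 W


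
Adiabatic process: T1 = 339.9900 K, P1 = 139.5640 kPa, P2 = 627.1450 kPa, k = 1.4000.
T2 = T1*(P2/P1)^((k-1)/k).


(k-1)/k = 0.2857
(P2/P1)^exp = 1.5362
T2 = 339.9900 * 1.5362 = 522.3021 K

522.3021 K


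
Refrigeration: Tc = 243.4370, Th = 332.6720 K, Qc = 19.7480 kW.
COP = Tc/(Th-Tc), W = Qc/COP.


COP = 243.4370 / 89.2350 = 2.7280
W = 19.7480 / 2.7280 = 7.2389 kW

COP = 2.7280, W = 7.2389 kW


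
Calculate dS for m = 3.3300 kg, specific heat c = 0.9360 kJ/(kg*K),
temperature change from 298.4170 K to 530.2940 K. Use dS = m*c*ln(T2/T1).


T2/T1 = 1.7770
ln(T2/T1) = 0.5749
dS = 3.3300 * 0.9360 * 0.5749 = 1.7920 kJ/K

1.7920 kJ/K


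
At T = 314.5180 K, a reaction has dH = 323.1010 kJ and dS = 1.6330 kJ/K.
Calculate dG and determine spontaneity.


T*dS = 314.5180 * 1.6330 = 513.6079 kJ
dG = 323.1010 - 513.6079 = -190.5069 kJ (spontaneous)

dG = -190.5069 kJ, spontaneous


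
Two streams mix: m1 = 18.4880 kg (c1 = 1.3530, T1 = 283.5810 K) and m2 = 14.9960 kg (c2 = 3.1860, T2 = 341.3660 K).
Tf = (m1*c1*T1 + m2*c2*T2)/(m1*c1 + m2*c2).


num = 23403.1008
den = 72.7915
Tf = 321.5086 K

321.5086 K


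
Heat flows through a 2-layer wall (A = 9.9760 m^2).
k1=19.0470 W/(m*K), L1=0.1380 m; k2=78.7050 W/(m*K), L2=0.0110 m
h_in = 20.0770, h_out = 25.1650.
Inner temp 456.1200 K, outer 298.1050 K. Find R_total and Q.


R_conv_in = 1/(20.0770*9.9760) = 0.0050
R_1 = 0.1380/(19.0470*9.9760) = 0.0007
R_2 = 0.0110/(78.7050*9.9760) = 1.4010e-05
R_conv_out = 1/(25.1650*9.9760) = 0.0040
R_total = 0.0097 K/W
Q = 158.0150 / 0.0097 = 16262.6835 W

R_total = 0.0097 K/W, Q = 16262.6835 W


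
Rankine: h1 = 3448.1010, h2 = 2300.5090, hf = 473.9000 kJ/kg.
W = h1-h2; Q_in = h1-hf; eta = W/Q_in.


W = 1147.5920 kJ/kg
Q_in = 2974.2010 kJ/kg
eta = 0.3858 = 38.5849%

eta = 38.5849%


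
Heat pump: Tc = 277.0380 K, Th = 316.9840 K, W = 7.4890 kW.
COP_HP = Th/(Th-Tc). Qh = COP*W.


COP = 316.9840 / 39.9460 = 7.9353
Qh = 7.9353 * 7.4890 = 59.4276 kW

COP = 7.9353, Qh = 59.4276 kW


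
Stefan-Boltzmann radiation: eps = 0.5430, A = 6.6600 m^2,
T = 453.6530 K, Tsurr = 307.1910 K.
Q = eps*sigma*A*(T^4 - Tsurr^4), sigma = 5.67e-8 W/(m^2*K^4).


T^4 = 4.2354e+10
Tsurr^4 = 8.9050e+09
Q = 0.5430 * 5.67e-8 * 6.6600 * 3.3449e+10 = 6858.6897 W

6858.6897 W


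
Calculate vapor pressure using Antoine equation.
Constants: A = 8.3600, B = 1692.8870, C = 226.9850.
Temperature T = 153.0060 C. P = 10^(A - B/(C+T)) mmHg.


C+T = 379.9910
B/(C+T) = 4.4551
log10(P) = 8.3600 - 4.4551 = 3.9049
P = 10^3.9049 = 8033.9421 mmHg

8033.9421 mmHg


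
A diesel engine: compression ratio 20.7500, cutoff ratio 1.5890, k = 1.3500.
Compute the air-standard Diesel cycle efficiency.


r^(k-1) = 2.8904
rc^k = 1.8686
eta = 0.6221 = 62.2066%

62.2066%


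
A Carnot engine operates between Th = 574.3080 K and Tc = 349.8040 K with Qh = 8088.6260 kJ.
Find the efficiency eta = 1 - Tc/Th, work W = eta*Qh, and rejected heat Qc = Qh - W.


eta = 1 - 349.8040/574.3080 = 0.3909
W = 0.3909 * 8088.6260 = 3161.9425 kJ
Qc = 8088.6260 - 3161.9425 = 4926.6835 kJ

eta = 39.0912%, W = 3161.9425 kJ, Qc = 4926.6835 kJ


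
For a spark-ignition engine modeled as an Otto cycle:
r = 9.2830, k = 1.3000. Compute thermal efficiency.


r^(k-1) = 1.9512
eta = 1 - 1/1.9512 = 0.4875 = 48.7500%

48.7500%


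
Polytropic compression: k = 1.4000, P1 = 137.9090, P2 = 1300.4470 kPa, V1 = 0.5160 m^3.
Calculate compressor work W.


(k-1)/k = 0.2857
(P2/P1)^exp = 1.8986
W = 3.5000 * 137.9090 * 0.5160 * (1.8986 - 1) = 223.8033 kJ

223.8033 kJ


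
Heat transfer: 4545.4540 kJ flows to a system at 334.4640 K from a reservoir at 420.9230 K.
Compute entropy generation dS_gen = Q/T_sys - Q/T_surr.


dS_sys = 4545.4540/334.4640 = 13.5903 kJ/K
dS_surr = -4545.4540/420.9230 = -10.7988 kJ/K
dS_gen = 13.5903 - 10.7988 = 2.7915 kJ/K (irreversible)

dS_gen = 2.7915 kJ/K, irreversible


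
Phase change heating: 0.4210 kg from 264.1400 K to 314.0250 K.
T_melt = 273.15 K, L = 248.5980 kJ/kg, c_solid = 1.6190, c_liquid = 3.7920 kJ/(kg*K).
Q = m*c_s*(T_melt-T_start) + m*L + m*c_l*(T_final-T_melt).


Q1 (sensible, solid) = 0.4210 * 1.6190 * 9.0100 = 6.1412 kJ
Q2 (latent) = 0.4210 * 248.5980 = 104.6598 kJ
Q3 (sensible, liquid) = 0.4210 * 3.7920 * 40.8750 = 65.2542 kJ
Q_total = 176.0551 kJ

176.0551 kJ


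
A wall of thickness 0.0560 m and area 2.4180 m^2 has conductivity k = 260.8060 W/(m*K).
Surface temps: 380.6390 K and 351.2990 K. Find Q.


dT = 29.3400 K
Q = 260.8060 * 2.4180 * 29.3400 / 0.0560 = 330404.5029 W

330404.5029 W


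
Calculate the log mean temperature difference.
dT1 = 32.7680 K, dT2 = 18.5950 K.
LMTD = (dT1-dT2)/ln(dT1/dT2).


dT1/dT2 = 1.7622
ln(dT1/dT2) = 0.5666
LMTD = 14.1730 / 0.5666 = 25.0159 K

25.0159 K


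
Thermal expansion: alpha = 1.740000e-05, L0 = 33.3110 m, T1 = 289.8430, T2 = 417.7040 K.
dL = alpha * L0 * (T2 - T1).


dT = 127.8610 K
dL = 1.740000e-05 * 33.3110 * 127.8610 = 0.074110 m
L_final = 33.385110 m

dL = 0.074110 m


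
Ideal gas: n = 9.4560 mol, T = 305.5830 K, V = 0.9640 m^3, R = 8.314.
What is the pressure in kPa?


P = nRT/V = 9.4560 * 8.314 * 305.5830 / 0.9640
= 24024.0749 / 0.9640 = 24921.2396 Pa = 24.9212 kPa

24.9212 kPa


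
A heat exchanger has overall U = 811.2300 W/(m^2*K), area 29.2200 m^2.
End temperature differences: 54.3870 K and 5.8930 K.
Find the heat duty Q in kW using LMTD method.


LMTD = 21.8209 K
Q = 811.2300 * 29.2200 * 21.8209 = 517246.8100 W = 517.2468 kW

517.2468 kW


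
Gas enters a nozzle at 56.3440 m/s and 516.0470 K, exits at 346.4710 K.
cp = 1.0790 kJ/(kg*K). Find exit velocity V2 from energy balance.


dT = 169.5760 K
2*cp*1000*dT = 365945.0080
V1^2 = 3174.6463
V2 = sqrt(369119.6543) = 607.5522 m/s

607.5522 m/s


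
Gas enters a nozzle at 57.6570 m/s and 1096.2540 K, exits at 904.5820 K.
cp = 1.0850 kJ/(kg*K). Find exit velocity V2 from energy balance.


dT = 191.6720 K
2*cp*1000*dT = 415928.2400
V1^2 = 3324.3296
V2 = sqrt(419252.5696) = 647.4972 m/s

647.4972 m/s


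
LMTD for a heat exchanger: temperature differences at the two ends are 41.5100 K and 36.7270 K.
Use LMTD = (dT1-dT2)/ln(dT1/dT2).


dT1/dT2 = 1.1302
ln(dT1/dT2) = 0.1224
LMTD = 4.7830 / 0.1224 = 39.0697 K

39.0697 K


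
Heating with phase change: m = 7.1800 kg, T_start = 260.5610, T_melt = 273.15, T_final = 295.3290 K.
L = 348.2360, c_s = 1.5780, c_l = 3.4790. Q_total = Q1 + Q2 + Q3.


Q1 (sensible, solid) = 7.1800 * 1.5780 * 12.5890 = 142.6339 kJ
Q2 (latent) = 7.1800 * 348.2360 = 2500.3345 kJ
Q3 (sensible, liquid) = 7.1800 * 3.4790 * 22.1790 = 554.0141 kJ
Q_total = 3196.9825 kJ

3196.9825 kJ


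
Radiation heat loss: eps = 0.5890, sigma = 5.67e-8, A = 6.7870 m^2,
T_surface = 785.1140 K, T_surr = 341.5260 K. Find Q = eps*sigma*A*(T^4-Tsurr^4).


T^4 = 3.7995e+11
Tsurr^4 = 1.3605e+10
Q = 0.5890 * 5.67e-8 * 6.7870 * 3.6635e+11 = 83036.9144 W

83036.9144 W


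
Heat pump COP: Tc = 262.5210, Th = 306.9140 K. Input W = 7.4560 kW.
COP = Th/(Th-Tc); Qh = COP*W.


COP = 306.9140 / 44.3930 = 6.9136
Qh = 6.9136 * 7.4560 = 51.5476 kW

COP = 6.9136, Qh = 51.5476 kW


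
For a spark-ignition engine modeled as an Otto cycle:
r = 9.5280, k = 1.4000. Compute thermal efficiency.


r^(k-1) = 2.4638
eta = 1 - 1/2.4638 = 0.5941 = 59.4118%

59.4118%


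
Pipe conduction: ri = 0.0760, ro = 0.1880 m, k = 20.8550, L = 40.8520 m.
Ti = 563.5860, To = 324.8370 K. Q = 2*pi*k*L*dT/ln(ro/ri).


dT = 238.7490 K
ln(ro/ri) = 0.9057
Q = 2*pi*20.8550*40.8520*238.7490 / 0.9057 = 1411095.6227 W

1411095.6227 W


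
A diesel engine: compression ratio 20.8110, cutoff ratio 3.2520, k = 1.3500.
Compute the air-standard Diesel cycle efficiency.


r^(k-1) = 2.8934
rc^k = 4.9136
eta = 0.5551 = 55.5086%

55.5086%


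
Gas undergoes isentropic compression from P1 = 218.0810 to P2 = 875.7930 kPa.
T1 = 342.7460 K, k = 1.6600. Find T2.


(k-1)/k = 0.3976
(P2/P1)^exp = 1.7380
T2 = 342.7460 * 1.7380 = 595.7046 K

595.7046 K


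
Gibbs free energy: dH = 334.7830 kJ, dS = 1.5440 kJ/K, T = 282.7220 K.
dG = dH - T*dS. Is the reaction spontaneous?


T*dS = 282.7220 * 1.5440 = 436.5228 kJ
dG = 334.7830 - 436.5228 = -101.7398 kJ (spontaneous)

dG = -101.7398 kJ, spontaneous


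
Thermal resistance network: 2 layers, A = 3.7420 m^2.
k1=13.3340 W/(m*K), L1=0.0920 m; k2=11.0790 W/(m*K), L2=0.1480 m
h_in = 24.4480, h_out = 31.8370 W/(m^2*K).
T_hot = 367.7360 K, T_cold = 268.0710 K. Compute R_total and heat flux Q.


R_conv_in = 1/(24.4480*3.7420) = 0.0109
R_1 = 0.0920/(13.3340*3.7420) = 0.0018
R_2 = 0.1480/(11.0790*3.7420) = 0.0036
R_conv_out = 1/(31.8370*3.7420) = 0.0084
R_total = 0.0247 K/W
Q = 99.6650 / 0.0247 = 4028.7437 W

R_total = 0.0247 K/W, Q = 4028.7437 W


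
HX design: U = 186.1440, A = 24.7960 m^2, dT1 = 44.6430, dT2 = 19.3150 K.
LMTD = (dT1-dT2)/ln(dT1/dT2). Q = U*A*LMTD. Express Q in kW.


LMTD = 30.2310 K
Q = 186.1440 * 24.7960 * 30.2310 = 139535.0024 W = 139.5350 kW

139.5350 kW


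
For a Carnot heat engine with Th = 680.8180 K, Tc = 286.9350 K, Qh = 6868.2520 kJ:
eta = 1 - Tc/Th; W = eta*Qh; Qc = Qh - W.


eta = 1 - 286.9350/680.8180 = 0.5785
W = 0.5785 * 6868.2520 = 3973.5843 kJ
Qc = 6868.2520 - 3973.5843 = 2894.6677 kJ

eta = 57.8544%, W = 3973.5843 kJ, Qc = 2894.6677 kJ


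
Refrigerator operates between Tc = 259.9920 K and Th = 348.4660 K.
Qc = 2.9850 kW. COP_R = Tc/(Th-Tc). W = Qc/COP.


COP = 259.9920 / 88.4740 = 2.9386
W = 2.9850 / 2.9386 = 1.0158 kW

COP = 2.9386, W = 1.0158 kW


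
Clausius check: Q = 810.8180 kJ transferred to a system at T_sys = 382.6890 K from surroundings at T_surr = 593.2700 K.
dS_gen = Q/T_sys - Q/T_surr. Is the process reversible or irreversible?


dS_sys = 810.8180/382.6890 = 2.1187 kJ/K
dS_surr = -810.8180/593.2700 = -1.3667 kJ/K
dS_gen = 2.1187 - 1.3667 = 0.7520 kJ/K (irreversible)

dS_gen = 0.7520 kJ/K, irreversible


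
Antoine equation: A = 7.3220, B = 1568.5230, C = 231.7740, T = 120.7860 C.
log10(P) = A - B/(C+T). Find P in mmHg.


C+T = 352.5600
B/(C+T) = 4.4490
log10(P) = 7.3220 - 4.4490 = 2.8730
P = 10^2.8730 = 746.5289 mmHg

746.5289 mmHg


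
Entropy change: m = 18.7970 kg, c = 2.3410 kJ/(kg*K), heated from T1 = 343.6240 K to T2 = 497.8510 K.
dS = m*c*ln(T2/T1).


T2/T1 = 1.4488
ln(T2/T1) = 0.3708
dS = 18.7970 * 2.3410 * 0.3708 = 16.3145 kJ/K

16.3145 kJ/K


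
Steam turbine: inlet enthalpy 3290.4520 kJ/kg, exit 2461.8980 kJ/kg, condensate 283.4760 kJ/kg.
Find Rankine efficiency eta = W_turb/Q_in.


W = 828.5540 kJ/kg
Q_in = 3006.9760 kJ/kg
eta = 0.2755 = 27.5544%

eta = 27.5544%


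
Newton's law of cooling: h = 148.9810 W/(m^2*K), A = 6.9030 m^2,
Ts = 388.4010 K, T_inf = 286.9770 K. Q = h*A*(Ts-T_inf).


dT = 101.4240 K
Q = 148.9810 * 6.9030 * 101.4240 = 104306.0485 W

104306.0485 W


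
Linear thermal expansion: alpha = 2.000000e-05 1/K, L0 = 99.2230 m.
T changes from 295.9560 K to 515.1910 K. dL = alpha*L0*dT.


dT = 219.2350 K
dL = 2.000000e-05 * 99.2230 * 219.2350 = 0.435063 m
L_final = 99.658063 m

dL = 0.435063 m


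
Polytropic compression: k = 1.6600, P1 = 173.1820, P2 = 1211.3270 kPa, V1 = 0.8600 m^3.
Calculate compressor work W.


(k-1)/k = 0.3976
(P2/P1)^exp = 2.1670
W = 2.5152 * 173.1820 * 0.8600 * (2.1670 - 1) = 437.1726 kJ

437.1726 kJ


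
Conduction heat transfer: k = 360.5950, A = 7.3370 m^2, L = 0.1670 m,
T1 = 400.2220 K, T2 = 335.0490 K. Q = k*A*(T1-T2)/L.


dT = 65.1730 K
Q = 360.5950 * 7.3370 * 65.1730 / 0.1670 = 1032498.5753 W

1032498.5753 W


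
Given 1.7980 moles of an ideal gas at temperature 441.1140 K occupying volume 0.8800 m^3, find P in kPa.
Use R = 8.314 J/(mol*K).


P = nRT/V = 1.7980 * 8.314 * 441.1140 / 0.8800
= 6594.0244 / 0.8800 = 7493.2095 Pa = 7.4932 kPa

7.4932 kPa


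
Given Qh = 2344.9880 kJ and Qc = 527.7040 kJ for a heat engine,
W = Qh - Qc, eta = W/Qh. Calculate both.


W = 2344.9880 - 527.7040 = 1817.2840 kJ
eta = 1817.2840 / 2344.9880 = 0.7750 = 77.4965%

W = 1817.2840 kJ, eta = 77.4965%


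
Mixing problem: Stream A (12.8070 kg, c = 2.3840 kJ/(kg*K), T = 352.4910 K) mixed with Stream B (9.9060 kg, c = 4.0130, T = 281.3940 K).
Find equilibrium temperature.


num = 21948.4089
den = 70.2847
Tf = 312.2788 K

312.2788 K


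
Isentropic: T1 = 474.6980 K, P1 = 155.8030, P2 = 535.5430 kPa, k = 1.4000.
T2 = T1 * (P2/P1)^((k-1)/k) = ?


(k-1)/k = 0.2857
(P2/P1)^exp = 1.4230
T2 = 474.6980 * 1.4230 = 675.4959 K

675.4959 K


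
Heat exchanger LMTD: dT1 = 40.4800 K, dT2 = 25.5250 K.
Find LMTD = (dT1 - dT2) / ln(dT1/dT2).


dT1/dT2 = 1.5859
ln(dT1/dT2) = 0.4611
LMTD = 14.9550 / 0.4611 = 32.4298 K

32.4298 K


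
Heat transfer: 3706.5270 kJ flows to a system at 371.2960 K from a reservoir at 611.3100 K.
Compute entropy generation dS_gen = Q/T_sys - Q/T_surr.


dS_sys = 3706.5270/371.2960 = 9.9827 kJ/K
dS_surr = -3706.5270/611.3100 = -6.0633 kJ/K
dS_gen = 9.9827 - 6.0633 = 3.9194 kJ/K (irreversible)

dS_gen = 3.9194 kJ/K, irreversible


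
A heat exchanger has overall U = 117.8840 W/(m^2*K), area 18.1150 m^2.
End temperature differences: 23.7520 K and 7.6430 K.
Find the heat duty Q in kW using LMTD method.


LMTD = 14.2070 K
Q = 117.8840 * 18.1150 * 14.2070 = 30338.6333 W = 30.3386 kW

30.3386 kW
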